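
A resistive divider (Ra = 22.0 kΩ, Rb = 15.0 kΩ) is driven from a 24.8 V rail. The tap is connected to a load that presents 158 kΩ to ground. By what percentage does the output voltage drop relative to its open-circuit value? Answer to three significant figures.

The divider's output (Thévenin) resistance is Ra‖Rb = 8.919 kΩ.
Fractional drop under load = R_th/(R_th + R_L) = 8.919 / (8.919 + 158) = 0.05343.
So the output falls by 5.34 %.

5.34 %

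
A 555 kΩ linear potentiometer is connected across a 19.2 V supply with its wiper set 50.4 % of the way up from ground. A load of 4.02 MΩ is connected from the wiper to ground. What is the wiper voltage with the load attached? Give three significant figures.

V ≈ 9.35 V

The wiper splits the pot into (1−α)R = 275.3 kΩ above and αR = 279.7 kΩ below.
Lower section ‖ load = 261.5 kΩ.
V_wiper = 19.2 × 261.5/(275.3 + 261.5) = 9.35 V.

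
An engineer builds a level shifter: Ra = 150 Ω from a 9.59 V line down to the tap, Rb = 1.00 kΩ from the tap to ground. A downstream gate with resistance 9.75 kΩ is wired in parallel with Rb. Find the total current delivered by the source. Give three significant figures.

Rb‖R_L = 907.0 Ω, so the source sees Ra + Rb‖R_L = 1057 Ω.
I = 9.59 V / 1057 Ω = 9.07 mA.

I ≈ 9.07 mA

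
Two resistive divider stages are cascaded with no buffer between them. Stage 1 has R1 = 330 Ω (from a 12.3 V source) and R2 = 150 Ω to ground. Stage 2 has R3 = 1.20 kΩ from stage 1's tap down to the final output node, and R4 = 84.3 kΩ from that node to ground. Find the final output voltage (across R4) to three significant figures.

V_out ≈ 3.79 V

Stage 2 presents R3+R4 = 85500 Ω as a load on stage 1's tap.
Stage 1's lower leg becomes R2‖(R3+R4) = 149.7 Ω, so V_mid = 12.3 × 149.7/479.7 = 3.839 V.
Stage 2 is itself unloaded: V_out = V_mid × R4/(R3+R4) = 3.839 × 84300/85500 = 3.79 V.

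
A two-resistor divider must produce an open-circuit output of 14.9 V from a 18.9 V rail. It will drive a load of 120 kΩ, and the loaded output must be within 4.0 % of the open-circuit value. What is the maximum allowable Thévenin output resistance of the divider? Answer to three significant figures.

R_th ≤ 5.00 kΩ

Loading drop = R_th/(R_th + R_L) ≤ 0.0400, so R_th ≤ R_L · ε/(1−ε) = 120 kΩ × 0.0400/0.9600 = 5.00 kΩ.
(Any R1, R2 with R2/(R1+R2) = 0.788 and R1‖R2 ≤ 5.00 kΩ will meet the spec.)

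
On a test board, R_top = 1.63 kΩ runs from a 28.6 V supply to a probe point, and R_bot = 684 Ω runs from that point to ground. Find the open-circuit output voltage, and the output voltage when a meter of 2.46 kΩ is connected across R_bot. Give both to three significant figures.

Unloaded: 8.45 V; loaded: 7.07 V

Open-circuit: V = 28.6 × 684/(1630 + 684) = 8.45 V.
With the load, R_bot becomes R_bot‖R_L = 535.2 Ω, so V = 28.6 × 535.2/2165 = 7.07 V.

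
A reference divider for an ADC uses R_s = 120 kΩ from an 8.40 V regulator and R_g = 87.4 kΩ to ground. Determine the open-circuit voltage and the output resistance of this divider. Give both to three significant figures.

V_th = 3.54 V, R_th = 50.6 kΩ

V_th is the open-circuit tap voltage: 8.40 × 87.4/(120 + 87.4) = 3.54 V.
With the supply zeroed, R_s and R_g appear in parallel from the tap: R_th = R_s‖R_g = (120 × 87.4)/207.4 = 50.6 kΩ.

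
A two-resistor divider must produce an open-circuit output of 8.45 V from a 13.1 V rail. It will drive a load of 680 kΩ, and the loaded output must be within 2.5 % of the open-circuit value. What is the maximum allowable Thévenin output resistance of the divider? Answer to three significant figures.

Loading drop = R_th/(R_th + R_L) ≤ 0.0250, so R_th ≤ R_L · ε/(1−ε) = 680 kΩ × 0.0250/0.9750 = 17.4 kΩ.

R_th ≤ 17.4 kΩ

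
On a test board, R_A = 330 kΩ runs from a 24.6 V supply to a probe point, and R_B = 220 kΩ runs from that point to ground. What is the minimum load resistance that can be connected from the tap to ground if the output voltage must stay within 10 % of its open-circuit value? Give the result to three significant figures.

R_L(min) ≈ 1.19 MΩ

Output resistance R_th = R_A‖R_B = (330 × 220)/550.0 = 132.0 kΩ.
The fractional drop is R_th/(R_th + R_L); requiring this ≤ 0.100 gives R_L ≥ R_th(1/0.100 − 1) = 132.0 × 9.000 = 1.19 MΩ.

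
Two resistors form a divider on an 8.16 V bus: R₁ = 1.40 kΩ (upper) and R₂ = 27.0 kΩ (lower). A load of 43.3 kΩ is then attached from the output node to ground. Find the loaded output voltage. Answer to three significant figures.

The load sits in parallel with R₂: R₂‖R_L = (27.0 × 43.3) / (27.0 + 43.3) = 16.63 kΩ.
V_out = 8.16 × 16.63 / (1.40 + 16.63) = 8.16 × 16.63/18.03 = 7.53 V.
(Unloaded it would have been 7.76 V.)

V_out ≈ 7.53 V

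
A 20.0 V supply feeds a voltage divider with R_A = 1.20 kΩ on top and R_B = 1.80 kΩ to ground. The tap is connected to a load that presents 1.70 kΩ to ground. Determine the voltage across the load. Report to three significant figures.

V_out ≈ 8.43 V

The load sits in parallel with R_B: R_B‖R_L = (1.80 × 1.70) / (1.80 + 1.70) = 0.8743 kΩ.
V_out = 20.0 × 0.8743 / (1.20 + 0.8743) = 20.0 × 0.8743/2.074 = 8.43 V.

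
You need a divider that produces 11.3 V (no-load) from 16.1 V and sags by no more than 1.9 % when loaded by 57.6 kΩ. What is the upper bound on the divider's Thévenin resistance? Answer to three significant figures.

R_th ≤ 1.12 kΩ

Loading drop = R_th/(R_th + R_L) ≤ 0.0190, so R_th ≤ R_L · ε/(1−ε) = 57.6 kΩ × 0.0190/0.9810 = 1.12 kΩ.
(Any R1, R2 with R2/(R1+R2) = 0.702 and R1‖R2 ≤ 1.12 kΩ will meet the spec.)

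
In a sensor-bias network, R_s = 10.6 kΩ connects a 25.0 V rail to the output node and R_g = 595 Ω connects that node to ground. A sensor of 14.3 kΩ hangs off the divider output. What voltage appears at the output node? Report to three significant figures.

The load sits in parallel with R_g: R_g‖R_L = (595 × 14300) / (595 + 14300) = 571.2 Ω.
V_out = 25.0 × 571.2 / (10600 + 571.2) = 25.0 × 571.2/11170 = 1.28 V.

V_out ≈ 1.28 V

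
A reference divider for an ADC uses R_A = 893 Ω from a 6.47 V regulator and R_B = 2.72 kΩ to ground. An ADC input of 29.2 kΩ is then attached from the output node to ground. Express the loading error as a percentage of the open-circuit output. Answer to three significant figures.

2.25 %

The divider's output (Thévenin) resistance is R_A‖R_B = 672.3 Ω.
Fractional drop under load = R_th/(R_th + R_L) = 672.3 / (672.3 + 29200) = 0.02251.
So the output falls by 2.25 %.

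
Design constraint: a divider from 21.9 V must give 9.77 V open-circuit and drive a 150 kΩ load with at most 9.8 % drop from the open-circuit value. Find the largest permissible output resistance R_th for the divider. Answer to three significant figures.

R_th ≤ 16.3 kΩ

Loading drop = R_th/(R_th + R_L) ≤ 0.0980, so R_th ≤ R_L · ε/(1−ε) = 150 kΩ × 0.0980/0.9020 = 16.3 kΩ.
(Any R1, R2 with R2/(R1+R2) = 0.446 and R1‖R2 ≤ 16.3 kΩ will meet the spec.)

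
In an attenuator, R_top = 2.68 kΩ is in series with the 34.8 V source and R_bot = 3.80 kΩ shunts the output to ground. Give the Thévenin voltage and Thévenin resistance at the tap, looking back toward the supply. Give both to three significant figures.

V_th is the open-circuit tap voltage: 34.8 × 3.80/(2.68 + 3.80) = 20.4 V.
With the supply zeroed, R_top and R_bot appear in parallel from the tap: R_th = R_top‖R_bot = (2.68 × 3.80)/6.480 = 1.57 kΩ.

V_th = 20.4 V, R_th = 1.57 kΩ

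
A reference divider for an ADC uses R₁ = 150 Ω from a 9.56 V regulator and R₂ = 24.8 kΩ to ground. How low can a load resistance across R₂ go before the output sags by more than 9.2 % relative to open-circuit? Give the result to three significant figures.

R_L(min) ≈ 1.47 kΩ

Output resistance R_th = R₁‖R₂ = (150 × 24800)/24950 = 149.1 Ω.
The fractional drop is R_th/(R_th + R_L); requiring this ≤ 0.0920 gives R_L ≥ R_th(1/0.0920 − 1) = 149.1 × 9.870 = 1.47 kΩ.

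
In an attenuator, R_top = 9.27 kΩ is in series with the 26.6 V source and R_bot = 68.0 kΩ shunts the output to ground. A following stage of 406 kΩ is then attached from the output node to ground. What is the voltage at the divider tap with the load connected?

V_out ≈ 22.9 V

The load sits in parallel with R_bot: R_bot‖R_L = (68.0 × 406) / (68.0 + 406) = 58.24 kΩ.
V_out = 26.6 × 58.24 / (9.27 + 58.24) = 26.6 × 58.24/67.51 = 22.9 V.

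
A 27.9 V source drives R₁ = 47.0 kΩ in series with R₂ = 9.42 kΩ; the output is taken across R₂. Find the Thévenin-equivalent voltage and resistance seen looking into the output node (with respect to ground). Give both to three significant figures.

V_th is the open-circuit tap voltage: 27.9 × 9.42/(47.0 + 9.42) = 4.66 V.
With the supply zeroed, R₁ and R₂ appear in parallel from the tap: R_th = R₁‖R₂ = (47.0 × 9.42)/56.42 = 7.85 kΩ.

V_th = 4.66 V, R_th = 7.85 kΩ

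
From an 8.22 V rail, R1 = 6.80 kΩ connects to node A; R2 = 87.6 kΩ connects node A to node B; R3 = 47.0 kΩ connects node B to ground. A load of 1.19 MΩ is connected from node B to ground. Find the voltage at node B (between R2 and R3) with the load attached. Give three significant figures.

V ≈ 2.66 V

At node B, R3 is in parallel with the load: R3‖R_L = 45.21 kΩ.
Below node A the resistance is R2 + (R3‖R_L) = 132.8 kΩ, so V_A = 8.22 × 132.8/139.6 = 7.820 V.
Then V_B = V_A × (R3‖R_L)/(R2 + R3‖R_L) = 7.820 × 45.21/132.8 = 2.66 V.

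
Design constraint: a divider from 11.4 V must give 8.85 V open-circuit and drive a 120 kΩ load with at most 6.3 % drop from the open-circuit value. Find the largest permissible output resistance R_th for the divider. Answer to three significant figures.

Loading drop = R_th/(R_th + R_L) ≤ 0.0630, so R_th ≤ R_L · ε/(1−ε) = 120 kΩ × 0.0630/0.9370 = 8.07 kΩ.
(Any R1, R2 with R2/(R1+R2) = 0.776 and R1‖R2 ≤ 8.07 kΩ will meet the spec.)

R_th ≤ 8.07 kΩ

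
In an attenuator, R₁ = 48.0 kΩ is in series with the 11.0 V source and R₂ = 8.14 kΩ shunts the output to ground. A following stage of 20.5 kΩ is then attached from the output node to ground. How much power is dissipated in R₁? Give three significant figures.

Total resistance from the source is R₁ + (R₂‖R_L) = 53.83 kΩ, so I = 11.0/53.83 kΩ = 0.2044 mA.
P = I²·R₁ = (0.2044 mA)² × 48.0 kΩ = 2.00 mW.

P ≈ 2.00 mW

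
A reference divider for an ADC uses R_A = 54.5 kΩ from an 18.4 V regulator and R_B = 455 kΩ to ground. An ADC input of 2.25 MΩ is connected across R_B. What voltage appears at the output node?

V_out ≈ 16.1 V

The load sits in parallel with R_B: R_B‖R_L = (455 × 2250) / (455 + 2250) = 378.5 kΩ.
V_out = 18.4 × 378.5 / (54.5 + 378.5) = 18.4 × 378.5/433.0 = 16.1 V.
(Unloaded it would have been 16.4 V.)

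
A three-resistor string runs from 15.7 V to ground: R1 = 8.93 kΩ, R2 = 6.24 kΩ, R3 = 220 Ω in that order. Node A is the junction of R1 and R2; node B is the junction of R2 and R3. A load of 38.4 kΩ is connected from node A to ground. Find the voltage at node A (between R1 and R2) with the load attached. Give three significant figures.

V ≈ 6.00 V

Below node A the series string R2+R3 = 6460 Ω sits in parallel with the 38400 Ω load: 5530 Ω.
V_A = 15.7 × 5530/(8930 + 5530) = 6.00 V.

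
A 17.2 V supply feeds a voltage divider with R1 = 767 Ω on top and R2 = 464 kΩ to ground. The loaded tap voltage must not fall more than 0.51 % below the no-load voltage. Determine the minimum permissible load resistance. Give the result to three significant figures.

R_L(min) ≈ 149 kΩ

Output resistance R_th = R1‖R2 = (767 × 464000)/464800 = 765.7 Ω.
The fractional drop is R_th/(R_th + R_L); requiring this ≤ 0.00510 gives R_L ≥ R_th(1/0.00510 − 1) = 765.7 × 195.1 = 149 kΩ.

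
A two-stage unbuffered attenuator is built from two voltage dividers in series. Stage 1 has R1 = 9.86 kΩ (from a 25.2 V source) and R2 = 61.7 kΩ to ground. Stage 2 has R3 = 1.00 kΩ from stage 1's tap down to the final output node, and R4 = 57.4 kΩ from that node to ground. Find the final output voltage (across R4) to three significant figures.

V_out ≈ 18.6 V

Stage 2 presents R3+R4 = 58.40 kΩ as a load on stage 1's tap.
Stage 1's lower leg becomes R2‖(R3+R4) = 30.00 kΩ, so V_mid = 25.2 × 30.00/39.86 = 18.97 V.
Stage 2 is itself unloaded: V_out = V_mid × R4/(R3+R4) = 18.97 × 57.4/58.40 = 18.6 V.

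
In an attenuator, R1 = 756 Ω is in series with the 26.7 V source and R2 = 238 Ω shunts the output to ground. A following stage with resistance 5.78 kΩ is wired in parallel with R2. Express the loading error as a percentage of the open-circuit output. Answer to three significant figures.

3.04 %

The divider's output (Thévenin) resistance is R1‖R2 = 181.0 Ω.
Fractional drop under load = R_th/(R_th + R_L) = 181.0 / (181.0 + 5780) = 0.03037.
So the output falls by 3.04 %.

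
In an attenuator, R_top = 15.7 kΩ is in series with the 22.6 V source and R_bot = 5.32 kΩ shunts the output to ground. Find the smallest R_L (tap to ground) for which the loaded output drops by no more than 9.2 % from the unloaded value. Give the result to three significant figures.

Output resistance R_th = R_top‖R_bot = (15.7 × 5.32)/21.02 = 3.974 kΩ.
The fractional drop is R_th/(R_th + R_L); requiring this ≤ 0.0920 gives R_L ≥ R_th(1/0.0920 − 1) = 3.974 × 9.870 = 39.2 kΩ.

R_L(min) ≈ 39.2 kΩ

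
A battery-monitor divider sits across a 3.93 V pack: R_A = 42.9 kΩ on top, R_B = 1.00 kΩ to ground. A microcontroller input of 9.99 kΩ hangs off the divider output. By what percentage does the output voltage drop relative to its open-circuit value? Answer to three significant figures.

8.91 %

The divider's output (Thévenin) resistance is R_A‖R_B = 0.9772 kΩ.
Fractional drop under load = R_th/(R_th + R_L) = 0.9772 / (0.9772 + 9.99) = 0.08910.
So the output falls by 8.91 %.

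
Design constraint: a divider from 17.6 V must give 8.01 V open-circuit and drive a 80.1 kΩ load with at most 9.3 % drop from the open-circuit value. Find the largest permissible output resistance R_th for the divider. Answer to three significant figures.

R_th ≤ 8.21 kΩ

Loading drop = R_th/(R_th + R_L) ≤ 0.0930, so R_th ≤ R_L · ε/(1−ε) = 80.1 kΩ × 0.0930/0.9070 = 8.21 kΩ.
(Any R1, R2 with R2/(R1+R2) = 0.455 and R1‖R2 ≤ 8.21 kΩ will meet the spec.)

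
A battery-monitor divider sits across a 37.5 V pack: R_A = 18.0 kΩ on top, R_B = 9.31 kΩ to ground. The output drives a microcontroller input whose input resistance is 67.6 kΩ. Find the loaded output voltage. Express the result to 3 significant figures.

The load sits in parallel with R_B: R_B‖R_L = (9.31 × 67.6) / (9.31 + 67.6) = 8.183 kΩ.
V_out = 37.5 × 8.183 / (18.0 + 8.183) = 37.5 × 8.183/26.18 = 11.7 V.
(Unloaded it would have been 12.8 V.)

V_out ≈ 11.7 V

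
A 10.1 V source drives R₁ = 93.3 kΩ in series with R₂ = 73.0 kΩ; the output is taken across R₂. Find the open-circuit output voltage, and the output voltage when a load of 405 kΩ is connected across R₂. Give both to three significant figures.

Unloaded: 4.43 V; loaded: 4.03 V

Open-circuit: V = 10.1 × 73.0/(93.3 + 73.0) = 4.43 V.
With the load, R₂ becomes R₂‖R_L = 61.85 kΩ, so V = 10.1 × 61.85/155.2 = 4.03 V.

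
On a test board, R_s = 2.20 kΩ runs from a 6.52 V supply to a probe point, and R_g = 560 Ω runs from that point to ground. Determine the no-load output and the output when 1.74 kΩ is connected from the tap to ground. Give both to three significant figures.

Open-circuit: V = 6.52 × 560/(2200 + 560) = 1.32 V.
With the load, R_g becomes R_g‖R_L = 423.7 Ω, so V = 6.52 × 423.7/2624 = 1.05 V.

Unloaded: 1.32 V; loaded: 1.05 V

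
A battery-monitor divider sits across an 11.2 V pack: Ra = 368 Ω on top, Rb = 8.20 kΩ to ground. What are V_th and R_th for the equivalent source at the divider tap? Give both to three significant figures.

V_th is the open-circuit tap voltage: 11.2 × 8200/(368 + 8200) = 10.7 V.
With the supply zeroed, Ra and Rb appear in parallel from the tap: R_th = Ra‖Rb = (368 × 8200)/8568 = 352 Ω.

V_th = 10.7 V, R_th = 352 Ω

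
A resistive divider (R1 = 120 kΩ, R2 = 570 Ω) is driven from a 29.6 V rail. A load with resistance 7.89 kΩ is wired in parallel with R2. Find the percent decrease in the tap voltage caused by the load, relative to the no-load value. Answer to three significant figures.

6.71 %

The divider's output (Thévenin) resistance is R1‖R2 = 567.3 Ω.
Fractional drop under load = R_th/(R_th + R_L) = 567.3 / (567.3 + 7890) = 0.06708.
So the output falls by 6.71 %.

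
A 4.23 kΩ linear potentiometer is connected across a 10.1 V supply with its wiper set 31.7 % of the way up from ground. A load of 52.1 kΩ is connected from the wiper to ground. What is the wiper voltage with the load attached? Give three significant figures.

The wiper splits the pot into (1−α)R = 2.889 kΩ above and αR = 1.341 kΩ below.
Lower section ‖ load = 1.307 kΩ.
V_wiper = 10.1 × 1.307/(2.889 + 1.307) = 3.15 V.

V ≈ 3.15 V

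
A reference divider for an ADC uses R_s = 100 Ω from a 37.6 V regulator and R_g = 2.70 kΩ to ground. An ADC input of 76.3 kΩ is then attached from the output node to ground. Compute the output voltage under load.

The load sits in parallel with R_g: R_g‖R_L = (2700 × 76300) / (2700 + 76300) = 2608 Ω.
V_out = 37.6 × 2608 / (100 + 2608) = 37.6 × 2608/2708 = 36.2 V.

V_out ≈ 36.2 V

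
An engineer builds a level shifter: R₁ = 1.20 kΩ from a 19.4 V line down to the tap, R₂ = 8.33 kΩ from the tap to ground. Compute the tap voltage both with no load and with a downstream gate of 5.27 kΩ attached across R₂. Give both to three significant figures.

Unloaded: 17.0 V; loaded: 14.1 V

Open-circuit: V = 19.4 × 8.33/(1.20 + 8.33) = 17.0 V.
With the load, R₂ becomes R₂‖R_L = 3.228 kΩ, so V = 19.4 × 3.228/4.428 = 14.1 V.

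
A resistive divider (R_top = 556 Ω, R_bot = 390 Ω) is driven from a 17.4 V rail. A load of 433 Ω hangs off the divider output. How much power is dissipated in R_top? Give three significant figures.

P ≈ 291 mW

Total resistance from the source is R_top + (R_bot‖R_L) = 761.2 Ω, so I = 17.4/761.2 Ω = 22.86 mA.
P = I²·R_top = (22.86 mA)² × 556 Ω = 291 mW.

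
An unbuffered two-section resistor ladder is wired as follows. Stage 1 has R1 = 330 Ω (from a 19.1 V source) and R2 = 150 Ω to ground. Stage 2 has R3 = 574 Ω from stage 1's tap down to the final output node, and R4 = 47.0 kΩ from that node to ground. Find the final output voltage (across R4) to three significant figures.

V_out ≈ 5.88 V

Stage 2 presents R3+R4 = 47570 Ω as a load on stage 1's tap.
Stage 1's lower leg becomes R2‖(R3+R4) = 149.5 Ω, so V_mid = 19.1 × 149.5/479.5 = 5.956 V.
Stage 2 is itself unloaded: V_out = V_mid × R4/(R3+R4) = 5.956 × 47000/47570 = 5.88 V.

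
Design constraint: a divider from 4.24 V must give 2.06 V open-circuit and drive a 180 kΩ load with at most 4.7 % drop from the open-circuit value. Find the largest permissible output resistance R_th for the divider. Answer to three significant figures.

R_th ≤ 8.88 kΩ

Loading drop = R_th/(R_th + R_L) ≤ 0.0470, so R_th ≤ R_L · ε/(1−ε) = 180 kΩ × 0.0470/0.9530 = 8.88 kΩ.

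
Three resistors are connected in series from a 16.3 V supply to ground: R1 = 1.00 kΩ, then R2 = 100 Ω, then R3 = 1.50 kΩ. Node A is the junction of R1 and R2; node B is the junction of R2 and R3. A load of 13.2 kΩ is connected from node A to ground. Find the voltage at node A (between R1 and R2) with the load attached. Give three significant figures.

Below node A the series string R2+R3 = 1600 Ω sits in parallel with the 13200 Ω load: 1427 Ω.
V_A = 16.3 × 1427/(1000 + 1427) = 9.58 V.

V ≈ 9.58 V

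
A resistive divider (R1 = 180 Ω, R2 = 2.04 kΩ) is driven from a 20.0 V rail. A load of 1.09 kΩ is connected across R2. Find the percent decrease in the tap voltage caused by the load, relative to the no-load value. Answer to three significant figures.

Unloaded V = 20.0 × 2040/2220 = 18.378 V.
Loaded: R2‖R_L = 710.4 Ω, giving V = 20.0 × 710.4/890.4 = 15.957 V.
Drop = (18.378 − 15.957) / 18.378 = 13.2 %.

13.2 %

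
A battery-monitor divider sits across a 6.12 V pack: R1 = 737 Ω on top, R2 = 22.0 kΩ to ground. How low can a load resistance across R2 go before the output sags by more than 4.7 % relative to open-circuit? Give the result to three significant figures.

R_L(min) ≈ 14.5 kΩ

Output resistance R_th = R1‖R2 = (737 × 22000)/22740 = 713.1 Ω.
The fractional drop is R_th/(R_th + R_L); requiring this ≤ 0.0470 gives R_L ≥ R_th(1/0.0470 − 1) = 713.1 × 20.28 = 14.5 kΩ.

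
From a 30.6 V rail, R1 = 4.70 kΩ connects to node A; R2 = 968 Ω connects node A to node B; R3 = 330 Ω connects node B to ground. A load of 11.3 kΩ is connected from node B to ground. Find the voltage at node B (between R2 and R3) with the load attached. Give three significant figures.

V ≈ 1.64 V

At node B, R3 is in parallel with the load: R3‖R_L = 320.6 Ω.
Below node A the resistance is R2 + (R3‖R_L) = 1289 Ω, so V_A = 30.6 × 1289/5989 = 6.585 V.
Then V_B = V_A × (R3‖R_L)/(R2 + R3‖R_L) = 6.585 × 320.6/1289 = 1.64 V.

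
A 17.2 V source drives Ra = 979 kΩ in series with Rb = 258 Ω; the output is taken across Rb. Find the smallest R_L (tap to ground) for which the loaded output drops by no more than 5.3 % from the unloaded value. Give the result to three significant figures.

Output resistance R_th = Ra‖Rb = (979000 × 258)/979300 = 257.9 Ω.
The fractional drop is R_th/(R_th + R_L); requiring this ≤ 0.0530 gives R_L ≥ R_th(1/0.0530 − 1) = 257.9 × 17.87 = 4.61 kΩ.

R_L(min) ≈ 4.61 kΩ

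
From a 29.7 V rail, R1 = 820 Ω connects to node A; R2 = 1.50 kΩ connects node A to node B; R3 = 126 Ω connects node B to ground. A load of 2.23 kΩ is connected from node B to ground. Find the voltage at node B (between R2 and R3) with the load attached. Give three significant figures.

V ≈ 1.45 V

At node B, R3 is in parallel with the load: R3‖R_L = 119.3 Ω.
Below node A the resistance is R2 + (R3‖R_L) = 1619 Ω, so V_A = 29.7 × 1619/2439 = 19.72 V.
Then V_B = V_A × (R3‖R_L)/(R2 + R3‖R_L) = 19.72 × 119.3/1619 = 1.45 V.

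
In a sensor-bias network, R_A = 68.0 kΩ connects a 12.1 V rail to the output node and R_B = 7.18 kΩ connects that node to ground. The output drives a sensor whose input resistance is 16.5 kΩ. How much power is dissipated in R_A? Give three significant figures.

P ≈ 1.87 mW

Total resistance from the source is R_A + (R_B‖R_L) = 73.00 kΩ, so I = 12.1/73.00 kΩ = 0.1657 mA.
P = I²·R_A = (0.1657 mA)² × 68.0 kΩ = 1.87 mW.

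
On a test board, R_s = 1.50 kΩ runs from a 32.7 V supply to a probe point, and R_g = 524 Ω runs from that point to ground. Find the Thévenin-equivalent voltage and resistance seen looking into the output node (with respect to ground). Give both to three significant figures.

V_th is the open-circuit tap voltage: 32.7 × 524/(1500 + 524) = 8.47 V.
With the supply zeroed, R_s and R_g appear in parallel from the tap: R_th = R_s‖R_g = (1500 × 524)/2024 = 388 Ω.

V_th = 8.47 V, R_th = 388 Ω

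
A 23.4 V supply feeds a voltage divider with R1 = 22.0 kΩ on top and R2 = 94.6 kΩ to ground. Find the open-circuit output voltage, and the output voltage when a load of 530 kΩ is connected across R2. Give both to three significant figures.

Unloaded: 19.0 V; loaded: 18.4 V

Open-circuit: V = 23.4 × 94.6/(22.0 + 94.6) = 19.0 V.
With the load, R2 becomes R2‖R_L = 80.27 kΩ, so V = 23.4 × 80.27/102.3 = 18.4 V.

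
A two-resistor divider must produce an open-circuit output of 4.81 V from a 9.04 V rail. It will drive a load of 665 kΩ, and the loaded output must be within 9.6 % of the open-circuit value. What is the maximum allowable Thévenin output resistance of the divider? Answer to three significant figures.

R_th ≤ 70.6 kΩ

Loading drop = R_th/(R_th + R_L) ≤ 0.0960, so R_th ≤ R_L · ε/(1−ε) = 665 kΩ × 0.0960/0.9040 = 70.6 kΩ.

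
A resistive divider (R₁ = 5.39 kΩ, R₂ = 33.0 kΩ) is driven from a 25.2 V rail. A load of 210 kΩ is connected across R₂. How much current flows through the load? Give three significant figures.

I_L ≈ 0.101 mA

R₂‖R_L = 28.52 kΩ; V_out = 25.2 × 28.52/33.91 = 21.19 V.
I_L = V_out / R_L = 21.19 / 210 kΩ = 0.101 mA.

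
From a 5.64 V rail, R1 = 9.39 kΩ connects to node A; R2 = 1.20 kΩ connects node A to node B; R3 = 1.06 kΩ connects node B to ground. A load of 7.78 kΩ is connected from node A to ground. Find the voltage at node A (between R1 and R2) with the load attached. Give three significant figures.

Below node A the series string R2+R3 = 2.260 kΩ sits in parallel with the 7.78 kΩ load: 1.751 kΩ.
V_A = 5.64 × 1.751/(9.39 + 1.751) = 0.887 V.

V ≈ 0.887 V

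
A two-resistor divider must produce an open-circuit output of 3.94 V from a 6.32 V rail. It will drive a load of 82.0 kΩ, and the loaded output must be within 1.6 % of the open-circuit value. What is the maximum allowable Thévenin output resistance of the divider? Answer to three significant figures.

Loading drop = R_th/(R_th + R_L) ≤ 0.0160, so R_th ≤ R_L · ε/(1−ε) = 82.0 kΩ × 0.0160/0.9840 = 1.33 kΩ.
(Any R1, R2 with R2/(R1+R2) = 0.623 and R1‖R2 ≤ 1.33 kΩ will meet the spec.)

R_th ≤ 1.33 kΩ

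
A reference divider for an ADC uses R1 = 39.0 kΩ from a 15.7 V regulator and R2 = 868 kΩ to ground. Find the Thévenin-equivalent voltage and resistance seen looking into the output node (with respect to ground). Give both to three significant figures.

V_th = 15.0 V, R_th = 37.3 kΩ

V_th is the open-circuit tap voltage: 15.7 × 868/(39.0 + 868) = 15.0 V.
With the supply zeroed, R1 and R2 appear in parallel from the tap: R_th = R1‖R2 = (39.0 × 868)/907.0 = 37.3 kΩ.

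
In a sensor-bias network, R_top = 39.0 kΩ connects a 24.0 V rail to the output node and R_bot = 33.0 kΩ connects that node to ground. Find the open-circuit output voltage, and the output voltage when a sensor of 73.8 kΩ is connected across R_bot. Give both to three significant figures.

Open-circuit: V = 24.0 × 33.0/(39.0 + 33.0) = 11.0 V.
With the load, R_bot becomes R_bot‖R_L = 22.80 kΩ, so V = 24.0 × 22.80/61.80 = 8.86 V.

Unloaded: 11.0 V; loaded: 8.86 V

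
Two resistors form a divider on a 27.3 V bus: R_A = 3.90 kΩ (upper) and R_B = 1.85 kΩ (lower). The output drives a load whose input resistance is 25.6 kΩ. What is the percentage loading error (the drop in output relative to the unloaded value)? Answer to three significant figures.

4.67 %

The divider's output (Thévenin) resistance is R_A‖R_B = 1.255 kΩ.
Fractional drop under load = R_th/(R_th + R_L) = 1.255 / (1.255 + 25.6) = 0.04672.
So the output falls by 4.67 %.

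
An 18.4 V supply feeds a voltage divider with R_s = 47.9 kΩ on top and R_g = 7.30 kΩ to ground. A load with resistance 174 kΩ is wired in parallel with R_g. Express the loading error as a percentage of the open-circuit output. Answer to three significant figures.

3.51 %

The divider's output (Thévenin) resistance is R_s‖R_g = 6.335 kΩ.
Fractional drop under load = R_th/(R_th + R_L) = 6.335 / (6.335 + 174) = 0.03513.
So the output falls by 3.51 %.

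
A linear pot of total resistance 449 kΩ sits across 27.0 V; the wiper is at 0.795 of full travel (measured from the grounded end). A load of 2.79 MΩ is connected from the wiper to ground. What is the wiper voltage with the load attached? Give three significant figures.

V ≈ 20.9 V

The wiper splits the pot into (1−α)R = 92.04 kΩ above and αR = 357.0 kΩ below.
Lower section ‖ load = 316.5 kΩ.
V_wiper = 27.0 × 316.5/(92.04 + 316.5) = 20.9 V.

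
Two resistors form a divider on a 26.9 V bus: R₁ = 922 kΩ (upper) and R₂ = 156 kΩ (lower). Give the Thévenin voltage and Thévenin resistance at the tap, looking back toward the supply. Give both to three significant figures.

V_th = 3.89 V, R_th = 133 kΩ

V_th is the open-circuit tap voltage: 26.9 × 156/(922 + 156) = 3.89 V.
With the supply zeroed, R₁ and R₂ appear in parallel from the tap: R_th = R₁‖R₂ = (922 × 156)/1078 = 133 kΩ.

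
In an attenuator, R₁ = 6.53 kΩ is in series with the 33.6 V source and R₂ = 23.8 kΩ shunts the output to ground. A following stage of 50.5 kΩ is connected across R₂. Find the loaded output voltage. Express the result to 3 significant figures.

The load sits in parallel with R₂: R₂‖R_L = (23.8 × 50.5) / (23.8 + 50.5) = 16.18 kΩ.
V_out = 33.6 × 16.18 / (6.53 + 16.18) = 33.6 × 16.18/22.71 = 23.9 V.

V_out ≈ 23.9 V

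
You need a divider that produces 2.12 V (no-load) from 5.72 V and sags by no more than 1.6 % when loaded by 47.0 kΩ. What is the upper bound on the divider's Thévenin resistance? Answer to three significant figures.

R_th ≤ 764 Ω

Loading drop = R_th/(R_th + R_L) ≤ 0.0160, so R_th ≤ R_L · ε/(1−ε) = 47.0 kΩ × 0.0160/0.9840 = 764 Ω.
(Any R1, R2 with R2/(R1+R2) = 0.371 and R1‖R2 ≤ 764 Ω will meet the spec.)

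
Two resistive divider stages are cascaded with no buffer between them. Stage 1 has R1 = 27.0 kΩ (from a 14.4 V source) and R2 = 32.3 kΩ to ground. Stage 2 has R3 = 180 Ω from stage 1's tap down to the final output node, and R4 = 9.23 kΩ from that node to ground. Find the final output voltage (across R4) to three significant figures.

V_out ≈ 3.00 V

Stage 2 presents R3+R4 = 9410 Ω as a load on stage 1's tap.
Stage 1's lower leg becomes R2‖(R3+R4) = 7287 Ω, so V_mid = 14.4 × 7287/34290 = 3.060 V.
Stage 2 is itself unloaded: V_out = V_mid × R4/(R3+R4) = 3.060 × 9230/9410 = 3.00 V.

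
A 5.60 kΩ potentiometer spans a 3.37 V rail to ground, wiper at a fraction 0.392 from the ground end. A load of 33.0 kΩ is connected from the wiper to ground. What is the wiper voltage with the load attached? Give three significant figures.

V ≈ 1.27 V

The wiper splits the pot into (1−α)R = 3.405 kΩ above and αR = 2.195 kΩ below.
Lower section ‖ load = 2.058 kΩ.
V_wiper = 3.37 × 2.058/(3.405 + 2.058) = 1.27 V.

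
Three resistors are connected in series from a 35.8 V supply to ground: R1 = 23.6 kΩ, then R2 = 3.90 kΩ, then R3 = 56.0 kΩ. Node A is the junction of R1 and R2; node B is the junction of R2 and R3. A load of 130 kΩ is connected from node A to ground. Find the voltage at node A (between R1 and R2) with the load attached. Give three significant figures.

V ≈ 22.7 V

Below node A the series string R2+R3 = 59.90 kΩ sits in parallel with the 130 kΩ load: 41.01 kΩ.
V_A = 35.8 × 41.01/(23.6 + 41.01) = 22.7 V.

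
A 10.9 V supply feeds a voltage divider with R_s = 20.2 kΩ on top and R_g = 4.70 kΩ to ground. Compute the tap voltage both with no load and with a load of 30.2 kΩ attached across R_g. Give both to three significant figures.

Open-circuit: V = 10.9 × 4.70/(20.2 + 4.70) = 2.06 V.
With the load, R_g becomes R_g‖R_L = 4.067 kΩ, so V = 10.9 × 4.067/24.27 = 1.83 V.

Unloaded: 2.06 V; loaded: 1.83 V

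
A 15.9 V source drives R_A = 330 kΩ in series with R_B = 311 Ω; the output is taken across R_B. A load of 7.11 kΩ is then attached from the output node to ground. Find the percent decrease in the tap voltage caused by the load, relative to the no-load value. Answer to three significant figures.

4.19 %

The divider's output (Thévenin) resistance is R_A‖R_B = 310.7 Ω.
Fractional drop under load = R_th/(R_th + R_L) = 310.7 / (310.7 + 7110) = 0.04187.
So the output falls by 4.19 %.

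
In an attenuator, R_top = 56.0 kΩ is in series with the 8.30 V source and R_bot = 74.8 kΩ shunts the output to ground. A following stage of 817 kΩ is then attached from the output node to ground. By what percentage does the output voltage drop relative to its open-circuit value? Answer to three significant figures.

The divider's output (Thévenin) resistance is R_top‖R_bot = 32.02 kΩ.
Fractional drop under load = R_th/(R_th + R_L) = 32.02 / (32.02 + 817) = 0.03772.
So the output falls by 3.77 %.

3.77 %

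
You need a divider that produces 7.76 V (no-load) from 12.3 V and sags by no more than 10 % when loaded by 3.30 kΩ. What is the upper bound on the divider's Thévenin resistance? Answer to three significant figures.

R_th ≤ 367 Ω

Loading drop = R_th/(R_th + R_L) ≤ 0.100, so R_th ≤ R_L · ε/(1−ε) = 3.30 kΩ × 0.100/0.9000 = 367 Ω.
(Any R1, R2 with R2/(R1+R2) = 0.631 and R1‖R2 ≤ 367 Ω will meet the spec.)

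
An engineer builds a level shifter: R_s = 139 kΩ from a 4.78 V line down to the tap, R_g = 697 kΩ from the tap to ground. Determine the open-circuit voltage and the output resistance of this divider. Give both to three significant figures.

V_th = 3.99 V, R_th = 116 kΩ

V_th is the open-circuit tap voltage: 4.78 × 697/(139 + 697) = 3.99 V.
With the supply zeroed, R_s and R_g appear in parallel from the tap: R_th = R_s‖R_g = (139 × 697)/836.0 = 116 kΩ.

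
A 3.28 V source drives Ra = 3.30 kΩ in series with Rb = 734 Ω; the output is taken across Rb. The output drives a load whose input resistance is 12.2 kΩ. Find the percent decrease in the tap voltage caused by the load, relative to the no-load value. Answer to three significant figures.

The divider's output (Thévenin) resistance is Ra‖Rb = 600.4 Ω.
Fractional drop under load = R_th/(R_th + R_L) = 600.4 / (600.4 + 12200) = 0.04691.
So the output falls by 4.69 %.

4.69 %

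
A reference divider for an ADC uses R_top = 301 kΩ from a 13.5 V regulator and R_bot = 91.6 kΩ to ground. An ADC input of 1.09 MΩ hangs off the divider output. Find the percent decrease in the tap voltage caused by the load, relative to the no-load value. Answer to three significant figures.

6.05 %

The divider's output (Thévenin) resistance is R_top‖R_bot = 70.23 kΩ.
Fractional drop under load = R_th/(R_th + R_L) = 70.23 / (70.23 + 1090) = 0.06053.
So the output falls by 6.05 %.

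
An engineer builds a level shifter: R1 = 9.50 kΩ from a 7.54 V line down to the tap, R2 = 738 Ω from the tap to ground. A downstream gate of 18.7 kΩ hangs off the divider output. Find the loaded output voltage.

The load sits in parallel with R2: R2‖R_L = (738 × 18700) / (738 + 18700) = 710.0 Ω.
V_out = 7.54 × 710.0 / (9500 + 710.0) = 7.54 × 710.0/10210 = 0.524 V.
(Unloaded it would have been 0.544 V.)

V_out ≈ 0.524 V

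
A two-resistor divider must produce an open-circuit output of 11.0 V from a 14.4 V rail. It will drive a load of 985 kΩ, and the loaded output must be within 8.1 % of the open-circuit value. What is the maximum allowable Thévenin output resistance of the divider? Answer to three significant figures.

Loading drop = R_th/(R_th + R_L) ≤ 0.0810, so R_th ≤ R_L · ε/(1−ε) = 985 kΩ × 0.0810/0.9190 = 86.8 kΩ.
(Any R1, R2 with R2/(R1+R2) = 0.764 and R1‖R2 ≤ 86.8 kΩ will meet the spec.)

R_th ≤ 86.8 kΩ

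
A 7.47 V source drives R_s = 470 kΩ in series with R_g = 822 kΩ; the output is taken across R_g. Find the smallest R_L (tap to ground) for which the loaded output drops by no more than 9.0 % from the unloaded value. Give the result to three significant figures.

Output resistance R_th = R_s‖R_g = (470 × 822)/1292 = 299.0 kΩ.
The fractional drop is R_th/(R_th + R_L); requiring this ≤ 0.0900 gives R_L ≥ R_th(1/0.0900 − 1) = 299.0 × 10.11 = 3.02 MΩ.

R_L(min) ≈ 3.02 MΩ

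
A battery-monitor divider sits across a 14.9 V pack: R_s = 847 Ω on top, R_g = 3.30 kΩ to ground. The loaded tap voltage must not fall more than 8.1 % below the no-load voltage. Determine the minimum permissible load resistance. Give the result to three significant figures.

R_L(min) ≈ 7.65 kΩ

Output resistance R_th = R_s‖R_g = (847 × 3300)/4147 = 674.0 Ω.
The fractional drop is R_th/(R_th + R_L); requiring this ≤ 0.0810 gives R_L ≥ R_th(1/0.0810 − 1) = 674.0 × 11.35 = 7.65 kΩ.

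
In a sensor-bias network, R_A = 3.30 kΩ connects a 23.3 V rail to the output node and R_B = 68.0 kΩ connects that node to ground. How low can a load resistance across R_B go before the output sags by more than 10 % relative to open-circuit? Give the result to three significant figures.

R_L(min) ≈ 28.3 kΩ

Output resistance R_th = R_A‖R_B = (3.30 × 68.0)/71.30 = 3.147 kΩ.
The fractional drop is R_th/(R_th + R_L); requiring this ≤ 0.100 gives R_L ≥ R_th(1/0.100 − 1) = 3.147 × 9.000 = 28.3 kΩ.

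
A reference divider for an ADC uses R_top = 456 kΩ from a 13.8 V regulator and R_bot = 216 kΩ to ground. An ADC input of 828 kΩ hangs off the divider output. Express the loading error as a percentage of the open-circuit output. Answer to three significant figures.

15.0 %

The divider's output (Thévenin) resistance is R_top‖R_bot = 146.6 kΩ.
Fractional drop under load = R_th/(R_th + R_L) = 146.6 / (146.6 + 828) = 0.1504.
So the output falls by 15.0 %.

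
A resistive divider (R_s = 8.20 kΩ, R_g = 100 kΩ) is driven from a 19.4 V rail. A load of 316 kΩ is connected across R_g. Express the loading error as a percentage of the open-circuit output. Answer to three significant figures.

The divider's output (Thévenin) resistance is R_s‖R_g = 7.579 kΩ.
Fractional drop under load = R_th/(R_th + R_L) = 7.579 / (7.579 + 316) = 0.02342.
So the output falls by 2.34 %.

2.34 %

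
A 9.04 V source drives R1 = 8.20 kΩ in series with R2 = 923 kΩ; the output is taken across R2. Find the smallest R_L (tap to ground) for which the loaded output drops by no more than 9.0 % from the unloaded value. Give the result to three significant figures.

R_L(min) ≈ 82.2 kΩ

Output resistance R_th = R1‖R2 = (8.20 × 923)/931.2 = 8.128 kΩ.
The fractional drop is R_th/(R_th + R_L); requiring this ≤ 0.0900 gives R_L ≥ R_th(1/0.0900 − 1) = 8.128 × 10.11 = 82.2 kΩ.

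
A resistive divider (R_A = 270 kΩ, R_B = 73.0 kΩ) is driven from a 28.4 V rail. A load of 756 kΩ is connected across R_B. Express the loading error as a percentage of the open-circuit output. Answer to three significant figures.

The divider's output (Thévenin) resistance is R_A‖R_B = 57.46 kΩ.
Fractional drop under load = R_th/(R_th + R_L) = 57.46 / (57.46 + 756) = 0.07064.
So the output falls by 7.06 %.

7.06 %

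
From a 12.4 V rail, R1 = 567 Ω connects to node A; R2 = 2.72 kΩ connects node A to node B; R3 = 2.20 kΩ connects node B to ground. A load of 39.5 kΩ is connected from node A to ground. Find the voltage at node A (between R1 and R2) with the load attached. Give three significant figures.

Below node A the series string R2+R3 = 4920 Ω sits in parallel with the 39500 Ω load: 4375 Ω.
V_A = 12.4 × 4375/(567 + 4375) = 11.0 V.

V ≈ 11.0 V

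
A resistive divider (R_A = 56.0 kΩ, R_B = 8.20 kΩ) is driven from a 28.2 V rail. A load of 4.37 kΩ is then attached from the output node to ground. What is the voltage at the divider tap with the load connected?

V_out ≈ 1.37 V

The load sits in parallel with R_B: R_B‖R_L = (8.20 × 4.37) / (8.20 + 4.37) = 2.851 kΩ.
V_out = 28.2 × 2.851 / (56.0 + 2.851) = 28.2 × 2.851/58.85 = 1.37 V.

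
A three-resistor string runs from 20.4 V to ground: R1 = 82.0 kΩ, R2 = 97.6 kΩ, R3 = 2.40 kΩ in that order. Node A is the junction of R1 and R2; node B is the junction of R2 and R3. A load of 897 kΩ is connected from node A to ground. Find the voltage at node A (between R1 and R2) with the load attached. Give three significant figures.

V ≈ 10.7 V

Below node A the series string R2+R3 = 100.0 kΩ sits in parallel with the 897 kΩ load: 89.97 kΩ.
V_A = 20.4 × 89.97/(82.0 + 89.97) = 10.7 V.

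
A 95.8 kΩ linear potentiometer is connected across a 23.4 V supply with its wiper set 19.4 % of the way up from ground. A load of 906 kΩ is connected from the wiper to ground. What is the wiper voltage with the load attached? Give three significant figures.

V ≈ 4.47 V

The wiper splits the pot into (1−α)R = 77.21 kΩ above and αR = 18.59 kΩ below.
Lower section ‖ load = 18.21 kΩ.
V_wiper = 23.4 × 18.21/(77.21 + 18.21) = 4.47 V.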